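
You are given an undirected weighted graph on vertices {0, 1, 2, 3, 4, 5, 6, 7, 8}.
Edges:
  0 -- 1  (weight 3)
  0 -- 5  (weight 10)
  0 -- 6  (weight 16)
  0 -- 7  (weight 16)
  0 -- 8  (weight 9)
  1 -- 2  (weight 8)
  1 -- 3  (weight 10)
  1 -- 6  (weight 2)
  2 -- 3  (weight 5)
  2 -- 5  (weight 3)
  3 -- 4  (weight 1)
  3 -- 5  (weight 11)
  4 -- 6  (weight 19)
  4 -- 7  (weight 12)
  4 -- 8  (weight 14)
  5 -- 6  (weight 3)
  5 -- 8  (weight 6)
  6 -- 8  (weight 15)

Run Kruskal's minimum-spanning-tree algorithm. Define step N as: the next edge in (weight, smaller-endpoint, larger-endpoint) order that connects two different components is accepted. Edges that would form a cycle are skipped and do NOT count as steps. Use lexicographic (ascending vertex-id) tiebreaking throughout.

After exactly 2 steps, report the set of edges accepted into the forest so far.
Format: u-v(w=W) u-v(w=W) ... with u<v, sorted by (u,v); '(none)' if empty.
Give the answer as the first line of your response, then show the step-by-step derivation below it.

1-6(w=2) 3-4(w=1)

step 1: add edge 3-4 (w=1); MST = {3-4(w=1)}
step 2: add edge 1-6 (w=2); MST = {1-6(w=2) 3-4(w=1)}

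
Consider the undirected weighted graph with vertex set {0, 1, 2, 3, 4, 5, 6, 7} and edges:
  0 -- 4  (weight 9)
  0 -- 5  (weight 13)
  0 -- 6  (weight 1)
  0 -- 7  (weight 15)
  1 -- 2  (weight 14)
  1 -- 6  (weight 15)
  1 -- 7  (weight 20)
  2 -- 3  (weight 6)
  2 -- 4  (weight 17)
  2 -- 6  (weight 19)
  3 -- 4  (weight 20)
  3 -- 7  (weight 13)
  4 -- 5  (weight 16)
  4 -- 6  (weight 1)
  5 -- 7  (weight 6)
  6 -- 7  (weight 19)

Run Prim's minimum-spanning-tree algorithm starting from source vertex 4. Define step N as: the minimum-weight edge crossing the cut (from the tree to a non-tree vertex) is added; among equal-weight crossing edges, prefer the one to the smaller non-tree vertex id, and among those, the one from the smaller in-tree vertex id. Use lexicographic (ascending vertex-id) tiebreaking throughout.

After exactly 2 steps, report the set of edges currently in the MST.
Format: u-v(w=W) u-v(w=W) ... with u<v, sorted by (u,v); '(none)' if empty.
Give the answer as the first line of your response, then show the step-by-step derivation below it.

0-6(w=1) 4-6(w=1)

step 1: add edge 4-6 (w=1); MST = {4-6(w=1)}
step 2: add edge 0-6 (w=1); MST = {0-6(w=1) 4-6(w=1)}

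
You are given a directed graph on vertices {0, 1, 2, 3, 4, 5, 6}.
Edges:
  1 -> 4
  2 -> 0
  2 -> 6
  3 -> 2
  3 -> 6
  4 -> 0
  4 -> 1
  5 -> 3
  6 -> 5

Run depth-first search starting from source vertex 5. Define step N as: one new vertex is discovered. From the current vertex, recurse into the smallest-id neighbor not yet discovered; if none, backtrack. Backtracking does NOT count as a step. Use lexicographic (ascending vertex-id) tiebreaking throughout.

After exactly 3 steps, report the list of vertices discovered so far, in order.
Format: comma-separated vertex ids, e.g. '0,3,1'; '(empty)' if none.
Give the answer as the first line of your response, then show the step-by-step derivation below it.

5,3,2

step 1: discover 5; path=5; order=5
step 2: discover 3; path=5>3; order=5,3
step 3: discover 2; path=5>3>2; order=5,3,2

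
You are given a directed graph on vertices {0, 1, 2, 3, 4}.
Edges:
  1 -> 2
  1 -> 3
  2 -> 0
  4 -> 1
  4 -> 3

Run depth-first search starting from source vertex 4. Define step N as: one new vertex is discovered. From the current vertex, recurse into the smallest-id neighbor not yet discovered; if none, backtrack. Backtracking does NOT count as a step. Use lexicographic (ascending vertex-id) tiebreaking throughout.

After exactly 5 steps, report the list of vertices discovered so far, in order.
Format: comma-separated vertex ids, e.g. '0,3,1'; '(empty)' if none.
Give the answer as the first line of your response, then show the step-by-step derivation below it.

4,1,2,0,3

step 1: discover 4; path=4; order=4
step 2: discover 1; path=4>1; order=4,1
step 3: discover 2; path=4>1>2; order=4,1,2
step 4: discover 0; path=4>1>2>0; order=4,1,2,0
step 5: discover 3; path=4>1>3; order=4,1,2,0,3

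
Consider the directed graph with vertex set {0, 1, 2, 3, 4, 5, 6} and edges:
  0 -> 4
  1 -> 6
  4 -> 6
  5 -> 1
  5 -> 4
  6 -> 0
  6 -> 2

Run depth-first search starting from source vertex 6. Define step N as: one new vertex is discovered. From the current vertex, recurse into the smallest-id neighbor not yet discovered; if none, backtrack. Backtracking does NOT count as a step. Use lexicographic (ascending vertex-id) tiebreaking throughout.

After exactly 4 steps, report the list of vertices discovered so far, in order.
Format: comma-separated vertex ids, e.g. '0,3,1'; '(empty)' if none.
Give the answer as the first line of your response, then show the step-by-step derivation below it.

6,0,4,2

step 1: discover 6; path=6; order=6
step 2: discover 0; path=6>0; order=6,0
step 3: discover 4; path=6>0>4; order=6,0,4
step 4: discover 2; path=6>2; order=6,0,4,2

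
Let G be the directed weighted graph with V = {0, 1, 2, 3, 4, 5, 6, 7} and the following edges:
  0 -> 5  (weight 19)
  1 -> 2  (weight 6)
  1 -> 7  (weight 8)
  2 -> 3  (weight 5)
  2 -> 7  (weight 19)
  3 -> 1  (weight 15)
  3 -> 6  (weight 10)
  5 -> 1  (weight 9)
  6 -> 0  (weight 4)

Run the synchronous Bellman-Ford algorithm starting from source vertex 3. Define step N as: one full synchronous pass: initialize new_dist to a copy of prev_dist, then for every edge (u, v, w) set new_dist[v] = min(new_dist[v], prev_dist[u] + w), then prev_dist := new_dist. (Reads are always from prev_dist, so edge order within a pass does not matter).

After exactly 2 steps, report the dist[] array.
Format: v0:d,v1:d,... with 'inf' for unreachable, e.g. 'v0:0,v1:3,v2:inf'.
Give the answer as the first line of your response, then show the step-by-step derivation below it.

v0:14,v1:15,v2:21,v3:0,v4:inf,v5:inf,v6:10,v7:23

step 1: dist = v0:inf,v1:15,v2:inf,v3:0,v4:inf,v5:inf,v6:10,v7:inf
step 2: dist = v0:14,v1:15,v2:21,v3:0,v4:inf,v5:inf,v6:10,v7:23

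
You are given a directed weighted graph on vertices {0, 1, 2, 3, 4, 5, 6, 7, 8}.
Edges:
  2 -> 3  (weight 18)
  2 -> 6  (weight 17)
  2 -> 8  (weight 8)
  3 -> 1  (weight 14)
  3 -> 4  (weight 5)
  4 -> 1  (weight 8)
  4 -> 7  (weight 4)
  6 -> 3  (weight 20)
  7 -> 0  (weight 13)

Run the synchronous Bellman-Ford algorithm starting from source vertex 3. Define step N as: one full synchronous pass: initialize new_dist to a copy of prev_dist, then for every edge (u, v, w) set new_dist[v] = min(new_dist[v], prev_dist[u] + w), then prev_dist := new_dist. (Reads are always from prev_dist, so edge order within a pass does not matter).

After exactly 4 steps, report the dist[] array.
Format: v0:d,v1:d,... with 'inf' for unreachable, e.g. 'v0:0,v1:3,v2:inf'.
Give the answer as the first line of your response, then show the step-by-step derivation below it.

v0:22,v1:13,v2:inf,v3:0,v4:5,v5:inf,v6:inf,v7:9,v8:inf

step 1: dist = v0:inf,v1:14,v2:inf,v3:0,v4:5,v5:inf,v6:inf,v7:inf,v8:inf
step 2: dist = v0:inf,v1:13,v2:inf,v3:0,v4:5,v5:inf,v6:inf,v7:9,v8:inf
step 3: dist = v0:22,v1:13,v2:inf,v3:0,v4:5,v5:inf,v6:inf,v7:9,v8:inf
step 4: dist = v0:22,v1:13,v2:inf,v3:0,v4:5,v5:inf,v6:inf,v7:9,v8:inf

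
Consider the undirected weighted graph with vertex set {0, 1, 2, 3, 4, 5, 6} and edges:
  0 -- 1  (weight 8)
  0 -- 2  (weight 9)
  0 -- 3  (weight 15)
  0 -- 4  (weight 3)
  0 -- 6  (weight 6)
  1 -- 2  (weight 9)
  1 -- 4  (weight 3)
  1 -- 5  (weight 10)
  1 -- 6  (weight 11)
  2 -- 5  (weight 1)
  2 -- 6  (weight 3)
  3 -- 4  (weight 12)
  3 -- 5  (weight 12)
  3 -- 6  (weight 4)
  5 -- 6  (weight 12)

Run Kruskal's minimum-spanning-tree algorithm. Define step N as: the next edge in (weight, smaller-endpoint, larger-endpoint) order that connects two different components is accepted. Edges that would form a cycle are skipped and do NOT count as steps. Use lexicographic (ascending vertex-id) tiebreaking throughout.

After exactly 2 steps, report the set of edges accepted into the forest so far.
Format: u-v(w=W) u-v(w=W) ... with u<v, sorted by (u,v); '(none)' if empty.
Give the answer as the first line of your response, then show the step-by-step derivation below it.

0-4(w=3) 2-5(w=1)

step 1: add edge 2-5 (w=1); MST = {2-5(w=1)}
step 2: add edge 0-4 (w=3); MST = {0-4(w=3) 2-5(w=1)}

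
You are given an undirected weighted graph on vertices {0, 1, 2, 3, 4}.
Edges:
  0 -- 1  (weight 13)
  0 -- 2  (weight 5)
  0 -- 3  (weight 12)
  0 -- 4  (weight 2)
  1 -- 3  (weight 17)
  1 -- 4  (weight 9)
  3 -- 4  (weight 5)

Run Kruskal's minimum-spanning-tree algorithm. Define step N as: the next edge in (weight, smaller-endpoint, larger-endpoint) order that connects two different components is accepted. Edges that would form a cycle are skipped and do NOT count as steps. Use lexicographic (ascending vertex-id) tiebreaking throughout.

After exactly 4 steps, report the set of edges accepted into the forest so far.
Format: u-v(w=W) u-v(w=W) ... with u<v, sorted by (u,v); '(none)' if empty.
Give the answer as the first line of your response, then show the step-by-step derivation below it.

0-2(w=5) 0-4(w=2) 1-4(w=9) 3-4(w=5)

step 1: add edge 0-4 (w=2); MST = {0-4(w=2)}
step 2: add edge 0-2 (w=5); MST = {0-2(w=5) 0-4(w=2)}
step 3: add edge 3-4 (w=5); MST = {0-2(w=5) 0-4(w=2) 3-4(w=5)}
step 4: add edge 1-4 (w=9); MST = {0-2(w=5) 0-4(w=2) 1-4(w=9) 3-4(w=5)}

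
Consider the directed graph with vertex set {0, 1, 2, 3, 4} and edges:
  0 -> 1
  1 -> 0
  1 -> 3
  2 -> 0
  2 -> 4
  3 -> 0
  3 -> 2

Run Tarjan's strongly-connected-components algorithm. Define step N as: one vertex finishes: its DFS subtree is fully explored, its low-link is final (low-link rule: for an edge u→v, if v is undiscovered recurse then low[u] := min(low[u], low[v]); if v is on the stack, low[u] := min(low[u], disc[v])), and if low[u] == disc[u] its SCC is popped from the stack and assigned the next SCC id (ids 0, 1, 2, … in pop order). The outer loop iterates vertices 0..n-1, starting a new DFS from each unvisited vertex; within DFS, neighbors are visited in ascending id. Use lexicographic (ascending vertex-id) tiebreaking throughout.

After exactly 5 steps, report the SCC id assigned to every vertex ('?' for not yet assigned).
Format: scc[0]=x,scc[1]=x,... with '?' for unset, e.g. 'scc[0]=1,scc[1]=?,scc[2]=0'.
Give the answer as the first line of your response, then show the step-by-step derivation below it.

scc[0]=1,scc[1]=1,scc[2]=1,scc[3]=1,scc[4]=0

step 1: low=(low[0]=0,low[1]=0,low[2]=0,low[3]=0,low[4]=4); scc=(scc[0]=?,scc[1]=?,scc[2]=?,scc[3]=?,scc[4]=0)
step 2: low=(low[0]=0,low[1]=0,low[2]=0,low[3]=0,low[4]=4); scc=(scc[0]=?,scc[1]=?,scc[2]=?,scc[3]=?,scc[4]=0)
step 3: low=(low[0]=0,low[1]=0,low[2]=0,low[3]=0,low[4]=4); scc=(scc[0]=?,scc[1]=?,scc[2]=?,scc[3]=?,scc[4]=0)
step 4: low=(low[0]=0,low[1]=0,low[2]=0,low[3]=0,low[4]=4); scc=(scc[0]=?,scc[1]=?,scc[2]=?,scc[3]=?,scc[4]=0)
step 5: low=(low[0]=0,low[1]=0,low[2]=0,low[3]=0,low[4]=4); scc=(scc[0]=1,scc[1]=1,scc[2]=1,scc[3]=1,scc[4]=0)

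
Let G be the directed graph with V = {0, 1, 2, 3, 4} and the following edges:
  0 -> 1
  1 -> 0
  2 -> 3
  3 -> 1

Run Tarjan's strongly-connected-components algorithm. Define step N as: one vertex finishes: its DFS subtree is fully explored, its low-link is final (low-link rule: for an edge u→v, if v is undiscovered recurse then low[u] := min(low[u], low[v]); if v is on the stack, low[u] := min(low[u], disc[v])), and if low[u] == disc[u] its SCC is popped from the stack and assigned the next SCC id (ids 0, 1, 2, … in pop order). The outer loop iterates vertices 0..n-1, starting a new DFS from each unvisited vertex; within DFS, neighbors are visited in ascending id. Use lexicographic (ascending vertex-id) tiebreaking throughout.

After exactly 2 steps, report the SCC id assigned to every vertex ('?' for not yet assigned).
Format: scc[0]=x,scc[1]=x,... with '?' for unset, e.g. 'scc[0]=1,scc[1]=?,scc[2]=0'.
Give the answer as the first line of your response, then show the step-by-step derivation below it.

scc[0]=0,scc[1]=0,scc[2]=?,scc[3]=?,scc[4]=?

step 1: low=(low[0]=0,low[1]=0,low[2]=?,low[3]=?,low[4]=?); scc=(scc[0]=?,scc[1]=?,scc[2]=?,scc[3]=?,scc[4]=?)
step 2: low=(low[0]=0,low[1]=0,low[2]=?,low[3]=?,low[4]=?); scc=(scc[0]=0,scc[1]=0,scc[2]=?,scc[3]=?,scc[4]=?)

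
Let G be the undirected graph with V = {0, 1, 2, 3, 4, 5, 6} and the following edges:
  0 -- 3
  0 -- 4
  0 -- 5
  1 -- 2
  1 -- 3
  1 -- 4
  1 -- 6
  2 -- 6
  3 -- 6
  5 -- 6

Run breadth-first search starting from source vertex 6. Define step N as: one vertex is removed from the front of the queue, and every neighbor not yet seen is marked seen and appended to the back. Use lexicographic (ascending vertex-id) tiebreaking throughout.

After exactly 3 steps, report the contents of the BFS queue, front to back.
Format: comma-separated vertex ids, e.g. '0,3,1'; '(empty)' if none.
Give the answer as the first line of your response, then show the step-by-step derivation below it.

3,5,4

step 1: dequeue 6; queue=[1,2,3,5]; order=6
step 2: dequeue 1; queue=[2,3,5,4]; order=6,1
step 3: dequeue 2; queue=[3,5,4]; order=6,1,2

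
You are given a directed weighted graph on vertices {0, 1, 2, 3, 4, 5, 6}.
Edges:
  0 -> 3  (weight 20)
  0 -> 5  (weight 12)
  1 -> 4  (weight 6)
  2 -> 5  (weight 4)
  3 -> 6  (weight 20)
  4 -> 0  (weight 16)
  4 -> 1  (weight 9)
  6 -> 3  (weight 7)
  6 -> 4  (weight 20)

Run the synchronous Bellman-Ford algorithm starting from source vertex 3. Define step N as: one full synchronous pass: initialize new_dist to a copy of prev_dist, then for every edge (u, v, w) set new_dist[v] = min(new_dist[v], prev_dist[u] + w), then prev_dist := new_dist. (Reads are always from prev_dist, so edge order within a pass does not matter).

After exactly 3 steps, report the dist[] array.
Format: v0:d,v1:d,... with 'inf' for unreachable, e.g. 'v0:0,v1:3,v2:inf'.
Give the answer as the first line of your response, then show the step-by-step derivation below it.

v0:56,v1:49,v2:inf,v3:0,v4:40,v5:inf,v6:20

step 1: dist = v0:inf,v1:inf,v2:inf,v3:0,v4:inf,v5:inf,v6:20
step 2: dist = v0:inf,v1:inf,v2:inf,v3:0,v4:40,v5:inf,v6:20
step 3: dist = v0:56,v1:49,v2:inf,v3:0,v4:40,v5:inf,v6:20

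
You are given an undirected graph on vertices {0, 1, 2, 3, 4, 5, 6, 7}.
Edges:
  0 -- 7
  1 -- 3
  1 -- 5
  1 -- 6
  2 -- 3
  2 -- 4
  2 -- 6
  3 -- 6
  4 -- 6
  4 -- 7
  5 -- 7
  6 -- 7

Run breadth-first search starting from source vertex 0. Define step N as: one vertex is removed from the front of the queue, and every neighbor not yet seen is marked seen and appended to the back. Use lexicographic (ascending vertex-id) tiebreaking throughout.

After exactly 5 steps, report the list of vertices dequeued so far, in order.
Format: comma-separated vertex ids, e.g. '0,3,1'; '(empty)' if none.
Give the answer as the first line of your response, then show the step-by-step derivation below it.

0,7,4,5,6

step 1: dequeue 0; queue=[7]; order=0
step 2: dequeue 7; queue=[4,5,6]; order=0,7
step 3: dequeue 4; queue=[5,6,2]; order=0,7,4
step 4: dequeue 5; queue=[6,2,1]; order=0,7,4,5
step 5: dequeue 6; queue=[2,1,3]; order=0,7,4,5,6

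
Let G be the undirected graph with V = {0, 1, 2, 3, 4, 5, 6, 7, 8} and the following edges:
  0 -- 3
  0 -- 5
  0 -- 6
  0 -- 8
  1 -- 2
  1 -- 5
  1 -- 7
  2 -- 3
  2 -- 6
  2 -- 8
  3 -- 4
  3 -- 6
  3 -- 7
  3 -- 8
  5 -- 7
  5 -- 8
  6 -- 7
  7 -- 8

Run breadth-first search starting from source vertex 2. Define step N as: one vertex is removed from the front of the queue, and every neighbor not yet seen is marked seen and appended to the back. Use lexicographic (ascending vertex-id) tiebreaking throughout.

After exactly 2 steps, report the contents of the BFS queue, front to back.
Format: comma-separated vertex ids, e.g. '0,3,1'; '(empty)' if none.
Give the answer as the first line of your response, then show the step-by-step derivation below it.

3,6,8,5,7

step 1: dequeue 2; queue=[1,3,6,8]; order=2
step 2: dequeue 1; queue=[3,6,8,5,7]; order=2,1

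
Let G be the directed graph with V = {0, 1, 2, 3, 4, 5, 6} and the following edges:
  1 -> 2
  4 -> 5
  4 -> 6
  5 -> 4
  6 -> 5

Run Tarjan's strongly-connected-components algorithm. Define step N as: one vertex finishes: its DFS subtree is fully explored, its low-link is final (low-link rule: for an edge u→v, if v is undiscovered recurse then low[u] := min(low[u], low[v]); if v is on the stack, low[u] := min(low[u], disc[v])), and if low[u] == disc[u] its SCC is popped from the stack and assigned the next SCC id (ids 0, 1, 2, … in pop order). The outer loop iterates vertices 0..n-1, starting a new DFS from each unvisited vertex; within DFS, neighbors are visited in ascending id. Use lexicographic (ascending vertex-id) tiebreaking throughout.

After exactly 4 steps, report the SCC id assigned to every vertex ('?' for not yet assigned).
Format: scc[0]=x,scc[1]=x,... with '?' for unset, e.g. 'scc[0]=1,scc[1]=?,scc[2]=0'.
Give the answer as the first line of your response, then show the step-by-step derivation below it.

scc[0]=0,scc[1]=2,scc[2]=1,scc[3]=3,scc[4]=?,scc[5]=?,scc[6]=?

step 1: low=(low[0]=0,low[1]=?,low[2]=?,low[3]=?,low[4]=?,low[5]=?,low[6]=?); scc=(scc[0]=0,scc[1]=?,scc[2]=?,scc[3]=?,scc[4]=?,scc[5]=?,scc[6]=?)
step 2: low=(low[0]=0,low[1]=1,low[2]=2,low[3]=?,low[4]=?,low[5]=?,low[6]=?); scc=(scc[0]=0,scc[1]=?,scc[2]=1,scc[3]=?,scc[4]=?,scc[5]=?,scc[6]=?)
step 3: low=(low[0]=0,low[1]=1,low[2]=2,low[3]=?,low[4]=?,low[5]=?,low[6]=?); scc=(scc[0]=0,scc[1]=2,scc[2]=1,scc[3]=?,scc[4]=?,scc[5]=?,scc[6]=?)
step 4: low=(low[0]=0,low[1]=1,low[2]=2,low[3]=3,low[4]=?,low[5]=?,low[6]=?); scc=(scc[0]=0,scc[1]=2,scc[2]=1,scc[3]=3,scc[4]=?,scc[5]=?,scc[6]=?)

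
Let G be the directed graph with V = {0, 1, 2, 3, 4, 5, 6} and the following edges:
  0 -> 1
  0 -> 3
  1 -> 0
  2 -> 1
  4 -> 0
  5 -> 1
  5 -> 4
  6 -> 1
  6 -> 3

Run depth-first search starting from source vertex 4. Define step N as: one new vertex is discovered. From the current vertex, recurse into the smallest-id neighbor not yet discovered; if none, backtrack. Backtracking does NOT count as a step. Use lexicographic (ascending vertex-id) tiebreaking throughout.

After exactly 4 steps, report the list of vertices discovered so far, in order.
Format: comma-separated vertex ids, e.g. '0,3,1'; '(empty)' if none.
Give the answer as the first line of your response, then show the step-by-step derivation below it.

4,0,1,3

step 1: discover 4; path=4; order=4
step 2: discover 0; path=4>0; order=4,0
step 3: discover 1; path=4>0>1; order=4,0,1
step 4: discover 3; path=4>0>3; order=4,0,1,3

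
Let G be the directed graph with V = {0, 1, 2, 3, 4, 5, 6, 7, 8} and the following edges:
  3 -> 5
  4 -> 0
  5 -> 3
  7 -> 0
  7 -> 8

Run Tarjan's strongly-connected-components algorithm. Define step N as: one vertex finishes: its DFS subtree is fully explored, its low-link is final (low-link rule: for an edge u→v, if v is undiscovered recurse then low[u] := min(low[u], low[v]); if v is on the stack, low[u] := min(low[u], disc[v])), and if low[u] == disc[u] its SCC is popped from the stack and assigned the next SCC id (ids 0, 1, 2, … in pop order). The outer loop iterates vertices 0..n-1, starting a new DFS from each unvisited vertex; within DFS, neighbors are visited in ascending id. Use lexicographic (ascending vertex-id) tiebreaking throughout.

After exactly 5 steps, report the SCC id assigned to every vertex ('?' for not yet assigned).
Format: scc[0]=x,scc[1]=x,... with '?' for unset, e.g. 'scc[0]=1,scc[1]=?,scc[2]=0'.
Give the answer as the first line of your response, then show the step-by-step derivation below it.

scc[0]=0,scc[1]=1,scc[2]=2,scc[3]=3,scc[4]=?,scc[5]=3,scc[6]=?,scc[7]=?,scc[8]=?

step 1: low=(low[0]=0,low[1]=?,low[2]=?,low[3]=?,low[4]=?,low[5]=?,low[6]=?,low[7]=?,low[8]=?); scc=(scc[0]=0,scc[1]=?,scc[2]=?,scc[3]=?,scc[4]=?,scc[5]=?,scc[6]=?,scc[7]=?,scc[8]=?)
step 2: low=(low[0]=0,low[1]=1,low[2]=?,low[3]=?,low[4]=?,low[5]=?,low[6]=?,low[7]=?,low[8]=?); scc=(scc[0]=0,scc[1]=1,scc[2]=?,scc[3]=?,scc[4]=?,scc[5]=?,scc[6]=?,scc[7]=?,scc[8]=?)
step 3: low=(low[0]=0,low[1]=1,low[2]=2,low[3]=?,low[4]=?,low[5]=?,low[6]=?,low[7]=?,low[8]=?); scc=(scc[0]=0,scc[1]=1,scc[2]=2,scc[3]=?,scc[4]=?,scc[5]=?,scc[6]=?,scc[7]=?,scc[8]=?)
step 4: low=(low[0]=0,low[1]=1,low[2]=2,low[3]=3,low[4]=?,low[5]=3,low[6]=?,low[7]=?,low[8]=?); scc=(scc[0]=0,scc[1]=1,scc[2]=2,scc[3]=?,scc[4]=?,scc[5]=?,scc[6]=?,scc[7]=?,scc[8]=?)
step 5: low=(low[0]=0,low[1]=1,low[2]=2,low[3]=3,low[4]=?,low[5]=3,low[6]=?,low[7]=?,low[8]=?); scc=(scc[0]=0,scc[1]=1,scc[2]=2,scc[3]=3,scc[4]=?,scc[5]=3,scc[6]=?,scc[7]=?,scc[8]=?)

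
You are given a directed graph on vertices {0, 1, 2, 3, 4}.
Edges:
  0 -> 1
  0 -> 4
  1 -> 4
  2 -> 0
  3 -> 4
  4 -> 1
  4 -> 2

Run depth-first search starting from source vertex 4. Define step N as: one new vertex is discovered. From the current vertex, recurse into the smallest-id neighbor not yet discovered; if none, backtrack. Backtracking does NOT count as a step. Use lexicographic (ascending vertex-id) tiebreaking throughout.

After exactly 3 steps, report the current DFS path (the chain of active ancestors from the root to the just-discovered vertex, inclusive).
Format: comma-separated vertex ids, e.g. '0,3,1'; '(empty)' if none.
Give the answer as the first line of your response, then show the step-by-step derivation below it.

4,2

step 1: discover 4; path=4; order=4
step 2: discover 1; path=4>1; order=4,1
step 3: discover 2; path=4>2; order=4,1,2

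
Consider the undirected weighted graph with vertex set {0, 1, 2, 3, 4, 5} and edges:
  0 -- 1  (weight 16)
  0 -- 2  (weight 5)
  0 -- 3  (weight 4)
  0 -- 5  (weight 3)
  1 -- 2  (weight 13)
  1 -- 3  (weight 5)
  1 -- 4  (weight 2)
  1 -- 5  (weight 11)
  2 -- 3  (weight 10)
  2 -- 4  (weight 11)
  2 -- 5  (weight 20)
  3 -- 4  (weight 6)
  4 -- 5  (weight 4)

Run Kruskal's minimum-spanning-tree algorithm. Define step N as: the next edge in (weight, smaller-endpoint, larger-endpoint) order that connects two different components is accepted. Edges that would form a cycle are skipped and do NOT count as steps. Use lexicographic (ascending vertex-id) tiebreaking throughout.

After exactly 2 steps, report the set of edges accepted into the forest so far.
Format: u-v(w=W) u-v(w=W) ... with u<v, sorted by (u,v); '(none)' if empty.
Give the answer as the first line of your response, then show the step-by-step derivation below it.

0-5(w=3) 1-4(w=2)

step 1: add edge 1-4 (w=2); MST = {1-4(w=2)}
step 2: add edge 0-5 (w=3); MST = {0-5(w=3) 1-4(w=2)}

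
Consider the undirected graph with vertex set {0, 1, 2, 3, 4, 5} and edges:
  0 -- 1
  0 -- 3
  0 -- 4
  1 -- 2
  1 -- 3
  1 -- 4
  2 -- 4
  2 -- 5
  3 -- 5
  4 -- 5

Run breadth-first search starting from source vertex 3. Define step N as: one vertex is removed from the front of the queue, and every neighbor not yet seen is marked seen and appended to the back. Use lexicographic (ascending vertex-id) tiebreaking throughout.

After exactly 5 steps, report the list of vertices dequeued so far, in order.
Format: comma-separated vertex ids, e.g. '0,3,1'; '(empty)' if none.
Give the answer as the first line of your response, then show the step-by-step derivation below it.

3,0,1,5,4

step 1: dequeue 3; queue=[0,1,5]; order=3
step 2: dequeue 0; queue=[1,5,4]; order=3,0
step 3: dequeue 1; queue=[5,4,2]; order=3,0,1
step 4: dequeue 5; queue=[4,2]; order=3,0,1,5
step 5: dequeue 4; queue=[2]; order=3,0,1,5,4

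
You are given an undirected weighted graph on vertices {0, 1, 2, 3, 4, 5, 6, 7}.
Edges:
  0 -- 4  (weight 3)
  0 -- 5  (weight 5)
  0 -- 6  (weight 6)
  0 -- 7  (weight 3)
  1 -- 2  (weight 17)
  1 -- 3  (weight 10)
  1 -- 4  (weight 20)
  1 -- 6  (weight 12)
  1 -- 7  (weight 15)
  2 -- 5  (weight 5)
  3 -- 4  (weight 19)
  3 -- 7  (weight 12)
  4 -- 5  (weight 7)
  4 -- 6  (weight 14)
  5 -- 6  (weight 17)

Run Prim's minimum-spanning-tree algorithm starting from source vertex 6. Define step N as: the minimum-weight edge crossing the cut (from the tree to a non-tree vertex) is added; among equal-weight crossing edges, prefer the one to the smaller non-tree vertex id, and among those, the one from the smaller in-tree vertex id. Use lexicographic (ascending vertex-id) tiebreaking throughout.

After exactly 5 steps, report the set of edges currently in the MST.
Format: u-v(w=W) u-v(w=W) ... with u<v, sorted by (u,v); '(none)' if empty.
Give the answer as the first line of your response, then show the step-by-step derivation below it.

0-4(w=3) 0-5(w=5) 0-6(w=6) 0-7(w=3) 2-5(w=5)

step 1: add edge 0-6 (w=6); MST = {0-6(w=6)}
step 2: add edge 0-4 (w=3); MST = {0-4(w=3) 0-6(w=6)}
step 3: add edge 0-7 (w=3); MST = {0-4(w=3) 0-6(w=6) 0-7(w=3)}
step 4: add edge 0-5 (w=5); MST = {0-4(w=3) 0-5(w=5) 0-6(w=6) 0-7(w=3)}
step 5: add edge 2-5 (w=5); MST = {0-4(w=3) 0-5(w=5) 0-6(w=6) 0-7(w=3) 2-5(w=5)}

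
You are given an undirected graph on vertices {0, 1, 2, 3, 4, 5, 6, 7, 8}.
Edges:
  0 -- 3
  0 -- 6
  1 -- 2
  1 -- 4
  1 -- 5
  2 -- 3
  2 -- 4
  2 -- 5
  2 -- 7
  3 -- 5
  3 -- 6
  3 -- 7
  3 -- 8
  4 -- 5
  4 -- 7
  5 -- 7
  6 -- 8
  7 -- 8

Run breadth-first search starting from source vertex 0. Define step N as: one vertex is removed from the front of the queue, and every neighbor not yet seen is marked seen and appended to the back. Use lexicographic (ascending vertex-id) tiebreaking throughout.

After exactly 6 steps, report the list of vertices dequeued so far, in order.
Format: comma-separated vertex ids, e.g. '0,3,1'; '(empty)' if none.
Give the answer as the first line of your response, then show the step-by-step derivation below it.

0,3,6,2,5,7

step 1: dequeue 0; queue=[3,6]; order=0
step 2: dequeue 3; queue=[6,2,5,7,8]; order=0,3
step 3: dequeue 6; queue=[2,5,7,8]; order=0,3,6
step 4: dequeue 2; queue=[5,7,8,1,4]; order=0,3,6,2
step 5: dequeue 5; queue=[7,8,1,4]; order=0,3,6,2,5
step 6: dequeue 7; queue=[8,1,4]; order=0,3,6,2,5,7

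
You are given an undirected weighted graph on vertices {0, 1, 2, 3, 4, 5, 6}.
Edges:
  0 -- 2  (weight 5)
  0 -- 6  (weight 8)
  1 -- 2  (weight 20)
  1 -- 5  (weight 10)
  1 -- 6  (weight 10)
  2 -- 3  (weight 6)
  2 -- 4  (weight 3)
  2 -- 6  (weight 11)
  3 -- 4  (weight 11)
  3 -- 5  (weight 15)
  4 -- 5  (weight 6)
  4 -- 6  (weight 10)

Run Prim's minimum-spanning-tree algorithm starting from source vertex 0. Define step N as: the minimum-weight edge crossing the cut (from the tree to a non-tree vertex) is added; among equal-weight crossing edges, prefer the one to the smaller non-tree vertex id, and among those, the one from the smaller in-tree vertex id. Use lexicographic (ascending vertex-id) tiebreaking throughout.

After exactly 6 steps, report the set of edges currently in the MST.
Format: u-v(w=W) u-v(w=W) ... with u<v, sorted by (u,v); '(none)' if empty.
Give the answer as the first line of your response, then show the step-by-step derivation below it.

0-2(w=5) 0-6(w=8) 1-5(w=10) 2-3(w=6) 2-4(w=3) 4-5(w=6)

step 1: add edge 0-2 (w=5); MST = {0-2(w=5)}
step 2: add edge 2-4 (w=3); MST = {0-2(w=5) 2-4(w=3)}
step 3: add edge 2-3 (w=6); MST = {0-2(w=5) 2-3(w=6) 2-4(w=3)}
step 4: add edge 4-5 (w=6); MST = {0-2(w=5) 2-3(w=6) 2-4(w=3) 4-5(w=6)}
step 5: add edge 0-6 (w=8); MST = {0-2(w=5) 0-6(w=8) 2-3(w=6) 2-4(w=3) 4-5(w=6)}
step 6: add edge 1-5 (w=10); MST = {0-2(w=5) 0-6(w=8) 1-5(w=10) 2-3(w=6) 2-4(w=3) 4-5(w=6)}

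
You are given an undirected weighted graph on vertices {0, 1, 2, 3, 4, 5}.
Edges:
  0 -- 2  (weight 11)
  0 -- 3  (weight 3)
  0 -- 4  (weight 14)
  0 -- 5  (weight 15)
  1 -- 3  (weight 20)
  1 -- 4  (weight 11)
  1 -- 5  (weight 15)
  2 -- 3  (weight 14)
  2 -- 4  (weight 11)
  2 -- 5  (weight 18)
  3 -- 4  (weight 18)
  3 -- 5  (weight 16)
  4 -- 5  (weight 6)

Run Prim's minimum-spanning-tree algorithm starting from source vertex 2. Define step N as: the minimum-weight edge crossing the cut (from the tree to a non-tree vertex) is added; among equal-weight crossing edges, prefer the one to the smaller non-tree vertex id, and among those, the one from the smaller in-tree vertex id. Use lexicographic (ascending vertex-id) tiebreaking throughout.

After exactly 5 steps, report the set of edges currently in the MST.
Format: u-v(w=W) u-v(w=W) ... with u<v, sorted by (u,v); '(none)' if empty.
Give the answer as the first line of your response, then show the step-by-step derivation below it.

0-2(w=11) 0-3(w=3) 1-4(w=11) 2-4(w=11) 4-5(w=6)

step 1: add edge 0-2 (w=11); MST = {0-2(w=11)}
step 2: add edge 0-3 (w=3); MST = {0-2(w=11) 0-3(w=3)}
step 3: add edge 2-4 (w=11); MST = {0-2(w=11) 0-3(w=3) 2-4(w=11)}
step 4: add edge 4-5 (w=6); MST = {0-2(w=11) 0-3(w=3) 2-4(w=11) 4-5(w=6)}
step 5: add edge 1-4 (w=11); MST = {0-2(w=11) 0-3(w=3) 1-4(w=11) 2-4(w=11) 4-5(w=6)}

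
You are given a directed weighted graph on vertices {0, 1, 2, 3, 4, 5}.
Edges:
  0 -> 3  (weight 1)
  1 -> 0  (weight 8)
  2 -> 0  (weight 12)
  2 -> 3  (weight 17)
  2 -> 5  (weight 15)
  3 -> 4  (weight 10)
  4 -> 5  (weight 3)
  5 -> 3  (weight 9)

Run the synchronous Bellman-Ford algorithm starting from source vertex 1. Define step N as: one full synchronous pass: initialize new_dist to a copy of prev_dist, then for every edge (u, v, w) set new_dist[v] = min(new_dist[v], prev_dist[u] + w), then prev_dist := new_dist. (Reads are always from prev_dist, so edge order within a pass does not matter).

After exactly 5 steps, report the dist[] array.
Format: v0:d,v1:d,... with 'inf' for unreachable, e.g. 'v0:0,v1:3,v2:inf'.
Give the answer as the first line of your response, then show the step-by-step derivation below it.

v0:8,v1:0,v2:inf,v3:9,v4:19,v5:22

step 1: dist = v0:8,v1:0,v2:inf,v3:inf,v4:inf,v5:inf
step 2: dist = v0:8,v1:0,v2:inf,v3:9,v4:inf,v5:inf
step 3: dist = v0:8,v1:0,v2:inf,v3:9,v4:19,v5:inf
step 4: dist = v0:8,v1:0,v2:inf,v3:9,v4:19,v5:22
step 5: dist = v0:8,v1:0,v2:inf,v3:9,v4:19,v5:22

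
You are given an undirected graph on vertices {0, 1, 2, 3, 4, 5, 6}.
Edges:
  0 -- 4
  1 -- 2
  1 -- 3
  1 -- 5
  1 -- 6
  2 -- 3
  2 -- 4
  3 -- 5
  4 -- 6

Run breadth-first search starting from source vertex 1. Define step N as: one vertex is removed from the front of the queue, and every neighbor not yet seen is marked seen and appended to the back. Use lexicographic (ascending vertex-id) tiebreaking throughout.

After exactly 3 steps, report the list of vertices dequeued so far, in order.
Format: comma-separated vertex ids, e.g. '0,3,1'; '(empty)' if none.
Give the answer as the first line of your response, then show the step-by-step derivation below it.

1,2,3

step 1: dequeue 1; queue=[2,3,5,6]; order=1
step 2: dequeue 2; queue=[3,5,6,4]; order=1,2
step 3: dequeue 3; queue=[5,6,4]; order=1,2,3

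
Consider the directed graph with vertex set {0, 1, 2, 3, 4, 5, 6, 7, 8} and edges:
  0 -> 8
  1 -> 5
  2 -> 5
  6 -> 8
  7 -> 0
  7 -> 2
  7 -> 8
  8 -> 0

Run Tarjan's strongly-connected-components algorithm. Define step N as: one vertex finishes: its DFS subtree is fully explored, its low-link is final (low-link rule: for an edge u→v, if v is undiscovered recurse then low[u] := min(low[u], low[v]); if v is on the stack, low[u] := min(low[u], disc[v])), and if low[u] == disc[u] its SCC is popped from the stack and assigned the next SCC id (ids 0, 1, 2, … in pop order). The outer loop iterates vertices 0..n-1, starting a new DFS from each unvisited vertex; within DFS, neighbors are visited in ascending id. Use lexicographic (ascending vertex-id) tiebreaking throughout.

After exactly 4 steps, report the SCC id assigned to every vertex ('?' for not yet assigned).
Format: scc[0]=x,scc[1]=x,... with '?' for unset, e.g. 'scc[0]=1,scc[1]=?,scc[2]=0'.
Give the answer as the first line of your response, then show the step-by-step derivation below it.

scc[0]=0,scc[1]=2,scc[2]=?,scc[3]=?,scc[4]=?,scc[5]=1,scc[6]=?,scc[7]=?,scc[8]=0

step 1: low=(low[0]=0,low[1]=?,low[2]=?,low[3]=?,low[4]=?,low[5]=?,low[6]=?,low[7]=?,low[8]=0); scc=(scc[0]=?,scc[1]=?,scc[2]=?,scc[3]=?,scc[4]=?,scc[5]=?,scc[6]=?,scc[7]=?,scc[8]=?)
step 2: low=(low[0]=0,low[1]=?,low[2]=?,low[3]=?,low[4]=?,low[5]=?,low[6]=?,low[7]=?,low[8]=0); scc=(scc[0]=0,scc[1]=?,scc[2]=?,scc[3]=?,scc[4]=?,scc[5]=?,scc[6]=?,scc[7]=?,scc[8]=0)
step 3: low=(low[0]=0,low[1]=2,low[2]=?,low[3]=?,low[4]=?,low[5]=3,low[6]=?,low[7]=?,low[8]=0); scc=(scc[0]=0,scc[1]=?,scc[2]=?,scc[3]=?,scc[4]=?,scc[5]=1,scc[6]=?,scc[7]=?,scc[8]=0)
step 4: low=(low[0]=0,low[1]=2,low[2]=?,low[3]=?,low[4]=?,low[5]=3,low[6]=?,low[7]=?,low[8]=0); scc=(scc[0]=0,scc[1]=2,scc[2]=?,scc[3]=?,scc[4]=?,scc[5]=1,scc[6]=?,scc[7]=?,scc[8]=0)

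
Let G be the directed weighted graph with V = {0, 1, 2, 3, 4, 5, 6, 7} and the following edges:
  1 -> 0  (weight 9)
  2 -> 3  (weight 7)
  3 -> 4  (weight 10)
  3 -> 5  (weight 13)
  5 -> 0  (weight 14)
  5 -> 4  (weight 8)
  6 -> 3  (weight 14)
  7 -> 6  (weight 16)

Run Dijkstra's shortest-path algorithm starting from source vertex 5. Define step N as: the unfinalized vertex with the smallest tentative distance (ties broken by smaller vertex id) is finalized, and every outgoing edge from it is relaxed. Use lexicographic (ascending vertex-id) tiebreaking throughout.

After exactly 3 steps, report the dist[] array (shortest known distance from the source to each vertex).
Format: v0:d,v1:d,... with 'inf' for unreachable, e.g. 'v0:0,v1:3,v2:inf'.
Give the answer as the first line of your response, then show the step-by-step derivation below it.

v0:14,v1:inf,v2:inf,v3:inf,v4:8,v5:0,v6:inf,v7:inf

step 1: dist = v0:14,v1:inf,v2:inf,v3:inf,v4:8,v5:0,v6:inf,v7:inf
step 2: dist = v0:14,v1:inf,v2:inf,v3:inf,v4:8,v5:0,v6:inf,v7:inf
step 3: dist = v0:14,v1:inf,v2:inf,v3:inf,v4:8,v5:0,v6:inf,v7:inf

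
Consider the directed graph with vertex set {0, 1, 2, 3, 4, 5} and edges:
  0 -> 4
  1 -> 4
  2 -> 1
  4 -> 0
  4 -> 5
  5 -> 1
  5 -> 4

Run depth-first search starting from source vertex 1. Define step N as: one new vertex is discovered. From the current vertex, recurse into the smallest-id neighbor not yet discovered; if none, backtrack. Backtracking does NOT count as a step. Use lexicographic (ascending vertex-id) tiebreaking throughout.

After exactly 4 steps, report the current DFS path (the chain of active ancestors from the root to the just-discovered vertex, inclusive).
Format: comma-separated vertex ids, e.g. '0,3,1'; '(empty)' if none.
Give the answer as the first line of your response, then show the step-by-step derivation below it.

1,4,5

step 1: discover 1; path=1; order=1
step 2: discover 4; path=1>4; order=1,4
step 3: discover 0; path=1>4>0; order=1,4,0
step 4: discover 5; path=1>4>5; order=1,4,0,5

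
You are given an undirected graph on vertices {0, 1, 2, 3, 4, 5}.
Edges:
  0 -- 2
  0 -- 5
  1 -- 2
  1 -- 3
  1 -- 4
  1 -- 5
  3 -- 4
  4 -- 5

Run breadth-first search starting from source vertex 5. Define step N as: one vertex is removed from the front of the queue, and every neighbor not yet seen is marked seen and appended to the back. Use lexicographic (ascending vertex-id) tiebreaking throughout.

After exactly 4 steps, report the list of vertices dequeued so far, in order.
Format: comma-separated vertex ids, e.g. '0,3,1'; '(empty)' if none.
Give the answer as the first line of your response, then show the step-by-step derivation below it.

5,0,1,4

step 1: dequeue 5; queue=[0,1,4]; order=5
step 2: dequeue 0; queue=[1,4,2]; order=5,0
step 3: dequeue 1; queue=[4,2,3]; order=5,0,1
step 4: dequeue 4; queue=[2,3]; order=5,0,1,4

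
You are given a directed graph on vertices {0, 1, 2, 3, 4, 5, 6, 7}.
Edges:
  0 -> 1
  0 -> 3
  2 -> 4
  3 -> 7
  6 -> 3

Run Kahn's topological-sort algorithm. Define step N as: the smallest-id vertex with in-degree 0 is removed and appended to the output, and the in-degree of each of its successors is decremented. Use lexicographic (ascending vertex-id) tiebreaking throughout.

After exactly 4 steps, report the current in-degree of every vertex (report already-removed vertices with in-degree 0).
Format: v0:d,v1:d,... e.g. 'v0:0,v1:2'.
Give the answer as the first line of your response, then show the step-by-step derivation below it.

v0:0,v1:0,v2:0,v3:1,v4:0,v5:0,v6:0,v7:1

step 1: output 0; order=[0]; indeg=(0,0,0,1,1,0,0,1)
step 2: output 1; order=[0,1]; indeg=(0,0,0,1,1,0,0,1)
step 3: output 2; order=[0,1,2]; indeg=(0,0,0,1,0,0,0,1)
step 4: output 4; order=[0,1,2,4]; indeg=(0,0,0,1,0,0,0,1)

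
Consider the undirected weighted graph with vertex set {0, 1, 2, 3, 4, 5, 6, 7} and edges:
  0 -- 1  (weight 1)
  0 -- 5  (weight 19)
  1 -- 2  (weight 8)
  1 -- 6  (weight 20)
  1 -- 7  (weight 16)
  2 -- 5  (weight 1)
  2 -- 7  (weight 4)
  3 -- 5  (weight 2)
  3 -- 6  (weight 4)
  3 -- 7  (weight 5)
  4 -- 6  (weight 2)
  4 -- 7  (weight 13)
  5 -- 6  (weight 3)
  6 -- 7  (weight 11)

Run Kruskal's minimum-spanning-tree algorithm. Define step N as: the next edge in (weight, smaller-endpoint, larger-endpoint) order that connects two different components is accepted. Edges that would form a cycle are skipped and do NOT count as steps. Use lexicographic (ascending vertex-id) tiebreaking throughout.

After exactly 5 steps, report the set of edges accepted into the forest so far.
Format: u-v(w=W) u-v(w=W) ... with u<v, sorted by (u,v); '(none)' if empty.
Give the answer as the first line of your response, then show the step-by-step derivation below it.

0-1(w=1) 2-5(w=1) 3-5(w=2) 4-6(w=2) 5-6(w=3)

step 1: add edge 0-1 (w=1); MST = {0-1(w=1)}
step 2: add edge 2-5 (w=1); MST = {0-1(w=1) 2-5(w=1)}
step 3: add edge 3-5 (w=2); MST = {0-1(w=1) 2-5(w=1) 3-5(w=2)}
step 4: add edge 4-6 (w=2); MST = {0-1(w=1) 2-5(w=1) 3-5(w=2) 4-6(w=2)}
step 5: add edge 5-6 (w=3); MST = {0-1(w=1) 2-5(w=1) 3-5(w=2) 4-6(w=2) 5-6(w=3)}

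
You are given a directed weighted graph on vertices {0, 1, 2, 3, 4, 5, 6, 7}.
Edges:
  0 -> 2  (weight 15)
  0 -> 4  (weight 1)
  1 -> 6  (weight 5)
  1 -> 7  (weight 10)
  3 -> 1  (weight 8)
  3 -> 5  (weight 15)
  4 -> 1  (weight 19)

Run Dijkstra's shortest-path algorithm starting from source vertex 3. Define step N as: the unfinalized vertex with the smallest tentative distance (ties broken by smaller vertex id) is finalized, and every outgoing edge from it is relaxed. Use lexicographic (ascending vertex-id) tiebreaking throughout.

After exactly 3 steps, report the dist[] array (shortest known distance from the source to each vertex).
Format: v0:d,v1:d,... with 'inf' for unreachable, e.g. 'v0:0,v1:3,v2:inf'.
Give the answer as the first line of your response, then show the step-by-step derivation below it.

v0:inf,v1:8,v2:inf,v3:0,v4:inf,v5:15,v6:13,v7:18

step 1: dist = v0:inf,v1:8,v2:inf,v3:0,v4:inf,v5:15,v6:inf,v7:inf
step 2: dist = v0:inf,v1:8,v2:inf,v3:0,v4:inf,v5:15,v6:13,v7:18
step 3: dist = v0:inf,v1:8,v2:inf,v3:0,v4:inf,v5:15,v6:13,v7:18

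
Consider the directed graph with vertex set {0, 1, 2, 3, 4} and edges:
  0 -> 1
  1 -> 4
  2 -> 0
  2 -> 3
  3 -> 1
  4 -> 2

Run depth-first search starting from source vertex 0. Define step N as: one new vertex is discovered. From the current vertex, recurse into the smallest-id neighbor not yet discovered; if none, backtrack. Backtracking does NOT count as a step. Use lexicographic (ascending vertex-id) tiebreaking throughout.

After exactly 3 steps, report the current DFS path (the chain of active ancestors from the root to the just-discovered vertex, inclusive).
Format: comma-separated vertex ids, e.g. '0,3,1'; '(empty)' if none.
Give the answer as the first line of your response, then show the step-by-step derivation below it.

0,1,4

step 1: discover 0; path=0; order=0
step 2: discover 1; path=0>1; order=0,1
step 3: discover 4; path=0>1>4; order=0,1,4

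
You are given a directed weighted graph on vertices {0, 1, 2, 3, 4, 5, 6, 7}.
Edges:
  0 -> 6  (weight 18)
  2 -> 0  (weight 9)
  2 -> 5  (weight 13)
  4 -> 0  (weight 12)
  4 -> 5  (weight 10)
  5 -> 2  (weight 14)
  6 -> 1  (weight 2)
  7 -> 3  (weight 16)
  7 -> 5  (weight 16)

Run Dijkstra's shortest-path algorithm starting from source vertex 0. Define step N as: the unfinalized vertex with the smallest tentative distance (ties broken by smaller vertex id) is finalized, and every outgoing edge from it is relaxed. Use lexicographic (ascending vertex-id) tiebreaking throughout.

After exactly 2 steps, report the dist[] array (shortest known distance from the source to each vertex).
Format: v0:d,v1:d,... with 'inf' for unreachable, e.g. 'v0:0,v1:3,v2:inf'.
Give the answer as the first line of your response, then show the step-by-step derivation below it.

v0:0,v1:20,v2:inf,v3:inf,v4:inf,v5:inf,v6:18,v7:inf

step 1: dist = v0:0,v1:inf,v2:inf,v3:inf,v4:inf,v5:inf,v6:18,v7:inf
step 2: dist = v0:0,v1:20,v2:inf,v3:inf,v4:inf,v5:inf,v6:18,v7:inf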